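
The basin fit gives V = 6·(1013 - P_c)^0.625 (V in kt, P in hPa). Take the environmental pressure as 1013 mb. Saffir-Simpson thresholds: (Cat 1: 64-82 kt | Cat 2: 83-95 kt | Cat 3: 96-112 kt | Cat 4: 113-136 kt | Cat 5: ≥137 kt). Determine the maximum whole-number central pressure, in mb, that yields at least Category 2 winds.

946 mb

Category 2 begins at V = 83 kt.
Required ΔP = (83/6)^(1/0.625) = 13.833^1.600 ≈ 66.91 mb.
P_c ≤ 1013 − 66.91 = 946.09, so the highest integer P_c is 946 mb.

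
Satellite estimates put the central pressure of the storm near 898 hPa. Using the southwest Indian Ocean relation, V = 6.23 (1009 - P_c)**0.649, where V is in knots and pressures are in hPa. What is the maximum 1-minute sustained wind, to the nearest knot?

ΔP = 1009 − 898 = 111 hPa.
111^0.649 ≈ 21.253.
V ≈ 6.23 × 21.253 ≈ 132.4 kt.

132 kt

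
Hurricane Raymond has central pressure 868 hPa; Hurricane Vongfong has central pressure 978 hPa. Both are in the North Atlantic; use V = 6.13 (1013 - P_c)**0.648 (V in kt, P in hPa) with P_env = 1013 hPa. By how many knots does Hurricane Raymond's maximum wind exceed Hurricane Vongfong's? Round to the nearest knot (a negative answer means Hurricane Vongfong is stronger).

Hurricane Raymond: ΔP = 145; V ≈ 6.13 × 145^0.648 ≈ 154.18 kt.
Hurricane Vongfong: ΔP = 35; V ≈ 6.13 × 35^0.648 ≈ 61.38 kt.
Difference ≈ 154.18 − 61.38 = 92.80 → 93 kt.

93 kt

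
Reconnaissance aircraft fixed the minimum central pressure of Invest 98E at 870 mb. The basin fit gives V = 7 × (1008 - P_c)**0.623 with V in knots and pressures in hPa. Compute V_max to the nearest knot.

ΔP = 1008 − 870 = 138 mb.
138^0.623 ≈ 21.535.
V ≈ 7 × 21.535 ≈ 150.7 kt.

151 kt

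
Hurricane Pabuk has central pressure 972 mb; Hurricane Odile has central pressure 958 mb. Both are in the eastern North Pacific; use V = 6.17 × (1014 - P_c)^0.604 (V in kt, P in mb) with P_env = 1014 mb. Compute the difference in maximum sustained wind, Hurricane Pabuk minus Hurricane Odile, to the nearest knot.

-11 kt

Hurricane Pabuk: ΔP = 42; V ≈ 6.17 × 42^0.604 ≈ 58.98 kt.
Hurricane Odile: ΔP = 56; V ≈ 6.17 × 56^0.604 ≈ 70.18 kt.
Difference ≈ 58.98 − 70.18 = -11.20 → -11 kt.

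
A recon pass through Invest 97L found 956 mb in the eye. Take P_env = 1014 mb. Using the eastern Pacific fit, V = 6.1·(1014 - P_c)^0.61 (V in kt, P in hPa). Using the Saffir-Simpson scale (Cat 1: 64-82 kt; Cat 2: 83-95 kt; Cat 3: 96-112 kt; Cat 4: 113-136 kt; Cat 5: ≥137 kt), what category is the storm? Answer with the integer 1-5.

1

ΔP = 1014 − 956 = 58 mb.
V ≈ 6.1 × 58^0.61 = 6.1 × 11.90 ≈ 73 kt.
73 kt falls in the Category 1 band.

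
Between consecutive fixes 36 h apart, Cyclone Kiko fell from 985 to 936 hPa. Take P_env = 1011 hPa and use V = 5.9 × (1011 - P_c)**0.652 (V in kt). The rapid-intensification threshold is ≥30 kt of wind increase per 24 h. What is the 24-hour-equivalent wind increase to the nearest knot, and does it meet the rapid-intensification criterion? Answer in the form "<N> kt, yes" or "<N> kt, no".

V₁: ΔP = 26, V ≈ 5.9 × 26^0.652 ≈ 49.36 kt.
V₂: ΔP = 75, V ≈ 5.9 × 75^0.652 ≈ 98.49 kt.
ΔV over 36 h = 49.13 kt → 24 h equivalent = 49.13 × 24/36 ≈ 32.75 kt.
33 kt ≥ 30 kt ⇒ rapid intensification.

33 kt, yes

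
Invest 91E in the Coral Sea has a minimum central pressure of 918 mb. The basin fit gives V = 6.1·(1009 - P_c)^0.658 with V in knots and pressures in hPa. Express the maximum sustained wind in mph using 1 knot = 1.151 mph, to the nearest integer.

137 mph

ΔP = 1009 − 918 = 91 mb.
V ≈ 6.1 × 91^0.658 = 6.1 × 19.456 ≈ 118.680 kt.
118.680 × 1.151 ≈ 136.60 mph → 137 mph.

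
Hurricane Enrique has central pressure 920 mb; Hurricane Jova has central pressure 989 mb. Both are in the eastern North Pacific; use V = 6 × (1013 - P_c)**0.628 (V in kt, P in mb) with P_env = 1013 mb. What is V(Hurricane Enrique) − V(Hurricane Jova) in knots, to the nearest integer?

Hurricane Enrique: ΔP = 93; V ≈ 6 × 93^0.628 ≈ 103.36 kt.
Hurricane Jova: ΔP = 24; V ≈ 6 × 24^0.628 ≈ 44.15 kt.
Difference ≈ 103.36 − 44.15 = 59.21 → 59 kt.

59 kt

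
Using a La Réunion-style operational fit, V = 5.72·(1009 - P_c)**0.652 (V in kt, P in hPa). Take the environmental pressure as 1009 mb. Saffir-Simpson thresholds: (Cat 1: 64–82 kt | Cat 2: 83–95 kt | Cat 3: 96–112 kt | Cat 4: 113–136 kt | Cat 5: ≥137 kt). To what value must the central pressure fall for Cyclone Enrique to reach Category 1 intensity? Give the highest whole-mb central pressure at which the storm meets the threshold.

Category 1 begins at V = 64 kt.
Required ΔP = (64/5.72)^(1/0.652) = 11.189^1.534 ≈ 40.60 mb.
P_c ≤ 1009 − 40.60 = 968.40, so the highest integer P_c is 968 mb.

968 mb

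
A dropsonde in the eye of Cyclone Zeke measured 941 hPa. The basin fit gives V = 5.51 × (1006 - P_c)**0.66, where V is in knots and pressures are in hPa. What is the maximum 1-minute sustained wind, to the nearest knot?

87 kt

ΔP = 1006 − 941 = 65 hPa.
65^0.66 ≈ 15.723.
V ≈ 5.51 × 15.723 ≈ 86.6 kt.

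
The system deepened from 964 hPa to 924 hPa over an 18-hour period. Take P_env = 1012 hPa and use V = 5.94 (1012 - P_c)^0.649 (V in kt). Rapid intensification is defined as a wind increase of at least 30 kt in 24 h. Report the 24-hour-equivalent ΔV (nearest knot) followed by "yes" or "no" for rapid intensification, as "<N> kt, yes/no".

47 kt, yes

V₁: ΔP = 48, V ≈ 5.94 × 48^0.649 ≈ 73.27 kt.
V₂: ΔP = 88, V ≈ 5.94 × 88^0.649 ≈ 108.58 kt.
ΔV over 18 h = 35.31 kt → 24 h equivalent = 35.31 × 24/18 ≈ 47.08 kt.
47 kt ≥ 30 kt ⇒ rapid intensification.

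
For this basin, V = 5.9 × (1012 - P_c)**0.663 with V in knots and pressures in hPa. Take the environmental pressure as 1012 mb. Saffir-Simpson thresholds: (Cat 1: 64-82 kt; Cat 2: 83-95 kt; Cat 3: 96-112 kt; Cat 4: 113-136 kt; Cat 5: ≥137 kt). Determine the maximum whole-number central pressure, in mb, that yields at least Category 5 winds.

897 mb

Category 5 begins at V = 137 kt.
Required ΔP = (137/5.9)^(1/0.663) = 23.220^1.508 ≈ 114.85 mb.
P_c ≤ 1012 − 114.85 = 897.15, so the highest integer P_c is 897 mb.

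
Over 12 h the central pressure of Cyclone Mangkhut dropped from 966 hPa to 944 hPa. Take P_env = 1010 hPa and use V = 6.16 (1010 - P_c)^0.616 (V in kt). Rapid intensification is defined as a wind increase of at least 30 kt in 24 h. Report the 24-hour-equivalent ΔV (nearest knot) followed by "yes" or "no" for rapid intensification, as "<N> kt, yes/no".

36 kt, yes

V₁: ΔP = 44, V ≈ 6.16 × 44^0.616 ≈ 63.38 kt.
V₂: ΔP = 66, V ≈ 6.16 × 66^0.616 ≈ 81.36 kt.
ΔV over 12 h = 17.98 kt → 24 h equivalent = 17.98 × 24/12 ≈ 35.96 kt.
36 kt ≥ 30 kt ⇒ rapid intensification.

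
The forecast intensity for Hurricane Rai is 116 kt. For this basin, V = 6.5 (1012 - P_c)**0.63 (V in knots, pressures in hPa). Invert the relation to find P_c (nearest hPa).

915 hPa

ΔP = (V / 6.5)^(1/0.63) = (116/6.5)^1.587.
116/6.5 = 17.846; 17.846^1.587 ≈ 96.96 hPa.
P_c = 1012 − 96.96 = 915.04 ≈ 915 hPa.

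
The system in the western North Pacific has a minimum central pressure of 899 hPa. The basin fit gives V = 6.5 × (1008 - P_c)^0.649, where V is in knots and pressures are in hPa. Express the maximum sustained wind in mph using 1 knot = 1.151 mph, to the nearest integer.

ΔP = 1008 − 899 = 109 hPa.
V ≈ 6.5 × 109^0.649 = 6.5 × 21.003 ≈ 136.522 kt.
136.522 × 1.151 ≈ 157.14 mph → 157 mph.

157 mph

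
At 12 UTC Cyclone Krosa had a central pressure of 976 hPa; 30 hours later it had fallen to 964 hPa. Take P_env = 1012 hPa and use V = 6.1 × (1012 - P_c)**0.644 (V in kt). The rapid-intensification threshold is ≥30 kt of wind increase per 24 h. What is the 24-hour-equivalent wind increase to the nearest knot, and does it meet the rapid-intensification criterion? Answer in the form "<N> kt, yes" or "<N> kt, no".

V₁: ΔP = 36, V ≈ 6.1 × 36^0.644 ≈ 61.32 kt.
V₂: ΔP = 48, V ≈ 6.1 × 48^0.644 ≈ 73.80 kt.
ΔV over 30 h = 12.48 kt → 24 h equivalent = 12.48 × 24/30 ≈ 9.98 kt.
10 kt < 30 kt ⇒ not rapid intensification.

10 kt, no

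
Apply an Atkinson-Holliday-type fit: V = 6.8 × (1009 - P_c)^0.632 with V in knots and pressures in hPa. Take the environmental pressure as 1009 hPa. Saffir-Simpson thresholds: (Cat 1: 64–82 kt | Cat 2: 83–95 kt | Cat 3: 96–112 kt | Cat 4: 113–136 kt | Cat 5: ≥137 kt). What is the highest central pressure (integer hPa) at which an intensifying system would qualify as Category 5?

893 hPa

Category 5 begins at V = 137 kt.
Required ΔP = (137/6.8)^(1/0.632) = 20.147^1.582 ≈ 115.78 hPa.
P_c ≤ 1009 − 115.78 = 893.22, so the highest integer P_c is 893 hPa.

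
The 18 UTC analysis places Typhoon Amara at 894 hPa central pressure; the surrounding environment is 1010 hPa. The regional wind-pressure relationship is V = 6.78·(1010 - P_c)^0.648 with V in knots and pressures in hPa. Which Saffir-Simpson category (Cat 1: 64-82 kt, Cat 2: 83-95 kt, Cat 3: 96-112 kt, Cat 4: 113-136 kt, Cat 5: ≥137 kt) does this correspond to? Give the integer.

ΔP = 1010 − 894 = 116 hPa.
V ≈ 6.78 × 116^0.648 = 6.78 × 21.77 ≈ 148 kt.
148 kt falls in the Category 5 band.

5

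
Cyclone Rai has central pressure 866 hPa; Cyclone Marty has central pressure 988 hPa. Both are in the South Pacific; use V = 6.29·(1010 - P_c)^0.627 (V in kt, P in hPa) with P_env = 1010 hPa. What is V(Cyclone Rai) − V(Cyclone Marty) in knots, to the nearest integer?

Cyclone Rai: ΔP = 144; V ≈ 6.29 × 144^0.627 ≈ 141.89 kt.
Cyclone Marty: ΔP = 22; V ≈ 6.29 × 22^0.627 ≈ 43.69 kt.
Difference ≈ 141.89 − 43.69 = 98.20 → 98 kt.

98 kt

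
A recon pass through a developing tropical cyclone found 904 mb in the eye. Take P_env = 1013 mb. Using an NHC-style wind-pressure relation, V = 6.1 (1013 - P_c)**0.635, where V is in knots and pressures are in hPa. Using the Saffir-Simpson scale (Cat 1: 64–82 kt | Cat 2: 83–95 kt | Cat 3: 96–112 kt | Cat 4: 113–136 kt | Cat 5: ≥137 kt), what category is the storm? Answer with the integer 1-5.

ΔP = 1013 − 904 = 109 mb.
V ≈ 6.1 × 109^0.635 = 6.1 × 19.67 ≈ 120 kt.
120 kt falls in the Category 4 band.

4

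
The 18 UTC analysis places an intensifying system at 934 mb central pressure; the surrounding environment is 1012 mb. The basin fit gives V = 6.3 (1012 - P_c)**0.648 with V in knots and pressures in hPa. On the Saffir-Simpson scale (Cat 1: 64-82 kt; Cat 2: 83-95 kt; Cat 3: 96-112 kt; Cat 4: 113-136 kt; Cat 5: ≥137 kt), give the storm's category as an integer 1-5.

3

ΔP = 1012 − 934 = 78 mb.
V ≈ 6.3 × 78^0.648 = 6.3 × 16.83 ≈ 106 kt.
106 kt falls in the Category 3 band.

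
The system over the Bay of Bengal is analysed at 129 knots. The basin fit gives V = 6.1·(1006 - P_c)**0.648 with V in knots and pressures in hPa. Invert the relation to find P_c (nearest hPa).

ΔP = (V / 6.1)^(1/0.648) = (129/6.1)^1.543.
129/6.1 = 21.148; 21.148^1.543 ≈ 110.96 hPa.
P_c = 1006 − 110.96 = 895.04 ≈ 895 hPa.

895 hPa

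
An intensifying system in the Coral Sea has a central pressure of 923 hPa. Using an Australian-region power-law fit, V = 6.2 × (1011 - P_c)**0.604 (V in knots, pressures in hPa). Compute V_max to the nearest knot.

ΔP = 1011 − 923 = 88 hPa.
88^0.604 ≈ 14.944.
V ≈ 6.2 × 14.944 ≈ 92.7 kt.

93 kt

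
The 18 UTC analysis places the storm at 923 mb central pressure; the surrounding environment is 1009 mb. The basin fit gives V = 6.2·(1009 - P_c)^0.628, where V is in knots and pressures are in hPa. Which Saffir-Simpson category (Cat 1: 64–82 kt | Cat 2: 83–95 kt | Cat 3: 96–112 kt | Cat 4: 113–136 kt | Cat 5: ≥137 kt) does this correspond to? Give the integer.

3

ΔP = 1009 − 923 = 86 mb.
V ≈ 6.2 × 86^0.628 = 6.2 × 16.40 ≈ 102 kt.
102 kt falls in the Category 3 band.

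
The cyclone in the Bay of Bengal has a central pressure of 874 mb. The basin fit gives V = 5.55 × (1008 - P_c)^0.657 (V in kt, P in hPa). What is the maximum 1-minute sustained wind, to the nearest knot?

ΔP = 1008 − 874 = 134 mb.
134^0.657 ≈ 24.975.
V ≈ 5.55 × 24.975 ≈ 138.6 kt.

139 kt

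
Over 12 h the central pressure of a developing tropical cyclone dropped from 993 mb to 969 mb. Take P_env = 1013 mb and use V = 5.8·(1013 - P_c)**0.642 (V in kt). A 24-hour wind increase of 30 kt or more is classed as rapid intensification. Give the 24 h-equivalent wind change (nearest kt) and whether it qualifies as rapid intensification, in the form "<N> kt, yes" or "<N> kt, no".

V₁: ΔP = 20, V ≈ 5.8 × 20^0.642 ≈ 39.69 kt.
V₂: ΔP = 44, V ≈ 5.8 × 44^0.642 ≈ 65.85 kt.
ΔV over 12 h = 26.16 kt → 24 h equivalent = 26.16 × 24/12 ≈ 52.32 kt.
52 kt ≥ 30 kt ⇒ rapid intensification.

52 kt, yes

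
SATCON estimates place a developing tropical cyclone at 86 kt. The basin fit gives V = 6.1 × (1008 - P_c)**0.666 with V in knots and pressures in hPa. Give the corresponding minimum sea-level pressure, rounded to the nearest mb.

ΔP = (V / 6.1)^(1/0.666) = (86/6.1)^1.502.
86/6.1 = 14.098; 14.098^1.502 ≈ 53.15 mb.
P_c = 1008 − 53.15 = 954.85 ≈ 955 mb.

955 mb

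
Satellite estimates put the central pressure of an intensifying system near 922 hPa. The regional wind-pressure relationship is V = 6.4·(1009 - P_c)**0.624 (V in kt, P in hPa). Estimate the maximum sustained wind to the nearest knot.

104 kt

ΔP = 1009 − 922 = 87 hPa.
87^0.624 ≈ 16.228.
V ≈ 6.4 × 16.228 ≈ 103.9 kt.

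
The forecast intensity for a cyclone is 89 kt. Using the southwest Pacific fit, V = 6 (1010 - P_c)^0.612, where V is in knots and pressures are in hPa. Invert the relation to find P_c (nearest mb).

ΔP = (V / 6)^(1/0.612) = (89/6)^1.634.
89/6 = 14.833; 14.833^1.634 ≈ 82.00 mb.
P_c = 1010 − 82.00 = 928.00 ≈ 928 mb.

928 mb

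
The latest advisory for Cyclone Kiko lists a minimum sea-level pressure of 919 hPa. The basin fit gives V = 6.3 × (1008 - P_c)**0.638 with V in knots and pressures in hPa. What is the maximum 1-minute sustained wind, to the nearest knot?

110 kt

ΔP = 1008 − 919 = 89 hPa.
89^0.638 ≈ 17.527.
V ≈ 6.3 × 17.527 ≈ 110.4 kt.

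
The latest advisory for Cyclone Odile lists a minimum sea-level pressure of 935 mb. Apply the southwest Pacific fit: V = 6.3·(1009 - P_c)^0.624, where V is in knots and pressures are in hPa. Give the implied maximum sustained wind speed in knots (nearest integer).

92 kt

ΔP = 1009 − 935 = 74 mb.
74^0.624 ≈ 14.669.
V ≈ 6.3 × 14.669 ≈ 92.4 kt.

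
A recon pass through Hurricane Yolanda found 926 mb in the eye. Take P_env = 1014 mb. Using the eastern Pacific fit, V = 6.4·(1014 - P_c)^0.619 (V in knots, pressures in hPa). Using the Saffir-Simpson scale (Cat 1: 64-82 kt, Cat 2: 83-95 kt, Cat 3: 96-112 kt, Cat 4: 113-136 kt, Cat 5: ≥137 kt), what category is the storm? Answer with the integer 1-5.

3

ΔP = 1014 − 926 = 88 mb.
V ≈ 6.4 × 88^0.619 = 6.4 × 15.98 ≈ 102 kt.
102 kt falls in the Category 3 band.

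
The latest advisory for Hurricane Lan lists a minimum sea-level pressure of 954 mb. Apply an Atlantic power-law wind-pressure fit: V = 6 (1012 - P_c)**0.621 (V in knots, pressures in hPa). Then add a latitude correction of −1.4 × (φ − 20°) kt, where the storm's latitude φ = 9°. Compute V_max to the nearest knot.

ΔP = 1012 − 954 = 58 mb.
58^0.621 ≈ 12.448.
V ≈ 6 × 12.448 ≈ 74.7 kt.
Latitude correction: −1.4 × (9 − 20) = 15.4 kt.
Corrected V ≈ 90.1 kt → 90 kt.

90 kt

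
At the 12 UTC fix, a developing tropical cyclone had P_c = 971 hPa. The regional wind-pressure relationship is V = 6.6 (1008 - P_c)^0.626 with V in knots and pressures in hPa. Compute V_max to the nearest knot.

63 kt

ΔP = 1008 − 971 = 37 hPa.
37^0.626 ≈ 9.587.
V ≈ 6.6 × 9.587 ≈ 63.3 kt.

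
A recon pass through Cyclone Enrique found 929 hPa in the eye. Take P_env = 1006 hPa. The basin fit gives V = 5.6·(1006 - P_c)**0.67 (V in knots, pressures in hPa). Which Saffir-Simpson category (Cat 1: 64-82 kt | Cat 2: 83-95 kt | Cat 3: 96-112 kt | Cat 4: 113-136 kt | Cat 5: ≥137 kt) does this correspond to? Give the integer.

ΔP = 1006 − 929 = 77 hPa.
V ≈ 5.6 × 77^0.67 = 5.6 × 18.36 ≈ 103 kt.
103 kt falls in the Category 3 band.

3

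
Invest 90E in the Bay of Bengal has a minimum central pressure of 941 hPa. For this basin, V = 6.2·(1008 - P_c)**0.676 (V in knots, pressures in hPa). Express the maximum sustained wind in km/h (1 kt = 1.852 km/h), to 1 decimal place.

197.0 km/h

ΔP = 1008 − 941 = 67 hPa.
V ≈ 6.2 × 67^0.676 = 6.2 × 17.156 ≈ 106.370 kt.
106.370 × 1.852 ≈ 197.00 km/h → 197.0 km/h.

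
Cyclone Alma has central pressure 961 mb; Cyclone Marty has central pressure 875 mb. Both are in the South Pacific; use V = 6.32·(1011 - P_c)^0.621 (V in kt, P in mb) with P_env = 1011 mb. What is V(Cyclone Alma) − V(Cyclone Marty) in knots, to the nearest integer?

Cyclone Alma: ΔP = 50; V ≈ 6.32 × 50^0.621 ≈ 71.74 kt.
Cyclone Marty: ΔP = 136; V ≈ 6.32 × 136^0.621 ≈ 133.55 kt.
Difference ≈ 71.74 − 133.55 = -61.81 → -62 kt.

-62 kt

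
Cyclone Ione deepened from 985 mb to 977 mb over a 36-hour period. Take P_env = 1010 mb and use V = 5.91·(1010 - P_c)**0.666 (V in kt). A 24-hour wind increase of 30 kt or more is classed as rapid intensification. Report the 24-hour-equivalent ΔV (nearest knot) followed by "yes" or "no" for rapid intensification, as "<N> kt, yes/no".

7 kt, no

V₁: ΔP = 25, V ≈ 5.91 × 25^0.666 ≈ 50.42 kt.
V₂: ΔP = 33, V ≈ 5.91 × 33^0.666 ≈ 60.66 kt.
ΔV over 36 h = 10.24 kt → 24 h equivalent = 10.24 × 24/36 ≈ 6.83 kt.
7 kt < 30 kt ⇒ not rapid intensification.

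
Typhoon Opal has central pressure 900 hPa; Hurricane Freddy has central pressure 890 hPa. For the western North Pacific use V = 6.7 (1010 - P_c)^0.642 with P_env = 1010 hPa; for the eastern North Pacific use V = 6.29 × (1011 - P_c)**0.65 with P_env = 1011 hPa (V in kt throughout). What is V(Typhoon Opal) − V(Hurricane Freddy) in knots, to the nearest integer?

-5 kt

Typhoon Opal: ΔP = 110; V ≈ 6.7 × 110^0.642 ≈ 136.98 kt.
Hurricane Freddy: ΔP = 121; V ≈ 6.29 × 121^0.65 ≈ 142.06 kt.
Difference ≈ 136.98 − 142.06 = -5.08 → -5 kt.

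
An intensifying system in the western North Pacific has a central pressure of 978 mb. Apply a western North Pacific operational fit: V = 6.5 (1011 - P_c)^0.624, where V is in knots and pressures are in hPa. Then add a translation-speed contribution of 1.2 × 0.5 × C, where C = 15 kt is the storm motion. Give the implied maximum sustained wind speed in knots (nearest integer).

ΔP = 1011 − 978 = 33 mb.
33^0.624 ≈ 8.862.
V ≈ 6.5 × 8.862 ≈ 57.6 kt.
Translation term: 1.2 × 0.5 × 15 = 9 kt.
Corrected V ≈ 66.6 kt → 67 kt.

67 kt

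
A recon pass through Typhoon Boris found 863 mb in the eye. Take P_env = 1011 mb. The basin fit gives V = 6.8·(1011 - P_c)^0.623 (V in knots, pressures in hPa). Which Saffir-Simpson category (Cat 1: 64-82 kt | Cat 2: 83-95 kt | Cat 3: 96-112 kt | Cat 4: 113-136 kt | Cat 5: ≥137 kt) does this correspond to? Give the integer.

ΔP = 1011 − 863 = 148 mb.
V ≈ 6.8 × 148^0.623 = 6.8 × 22.49 ≈ 153 kt.
153 kt falls in the Category 5 band.

5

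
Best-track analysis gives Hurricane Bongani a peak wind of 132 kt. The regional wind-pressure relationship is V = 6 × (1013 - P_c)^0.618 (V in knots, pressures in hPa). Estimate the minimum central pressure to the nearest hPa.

ΔP = (V / 6)^(1/0.618) = (132/6)^1.618.
132/6 = 22.000; 22.000^1.618 ≈ 148.66 hPa.
P_c = 1013 − 148.66 = 864.34 ≈ 864 hPa.

864 hPa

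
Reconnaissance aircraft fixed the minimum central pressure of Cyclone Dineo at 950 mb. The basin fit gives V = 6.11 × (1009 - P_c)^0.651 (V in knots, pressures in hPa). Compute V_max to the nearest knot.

ΔP = 1009 − 950 = 59 mb.
59^0.651 ≈ 14.218.
V ≈ 6.11 × 14.218 ≈ 86.9 kt.

87 kt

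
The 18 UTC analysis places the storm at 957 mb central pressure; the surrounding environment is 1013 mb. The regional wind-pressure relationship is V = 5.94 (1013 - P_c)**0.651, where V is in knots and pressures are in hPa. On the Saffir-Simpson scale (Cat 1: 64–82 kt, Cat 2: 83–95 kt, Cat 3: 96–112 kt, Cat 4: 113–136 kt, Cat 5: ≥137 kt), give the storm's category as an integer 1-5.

ΔP = 1013 − 957 = 56 mb.
V ≈ 5.94 × 56^0.651 = 5.94 × 13.74 ≈ 82 kt.
82 kt falls in the Category 1 band.

1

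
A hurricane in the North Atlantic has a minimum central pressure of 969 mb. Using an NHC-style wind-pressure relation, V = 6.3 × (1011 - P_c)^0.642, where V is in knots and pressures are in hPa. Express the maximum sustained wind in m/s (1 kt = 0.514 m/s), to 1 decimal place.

ΔP = 1011 − 969 = 42 mb.
V ≈ 6.3 × 42^0.642 = 6.3 × 11.019 ≈ 69.417 kt.
69.417 × 0.514 ≈ 35.68 m/s → 35.7 m/s.

35.7 m/s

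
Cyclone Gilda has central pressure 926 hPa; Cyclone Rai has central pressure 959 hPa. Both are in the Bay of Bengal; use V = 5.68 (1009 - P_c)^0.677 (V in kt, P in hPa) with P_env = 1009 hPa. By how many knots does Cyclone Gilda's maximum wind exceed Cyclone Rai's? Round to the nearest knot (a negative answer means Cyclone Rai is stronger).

33 kt

Cyclone Gilda: ΔP = 83; V ≈ 5.68 × 83^0.677 ≈ 113.13 kt.
Cyclone Rai: ΔP = 50; V ≈ 5.68 × 50^0.677 ≈ 80.27 kt.
Difference ≈ 113.13 − 80.27 = 32.86 → 33 kt.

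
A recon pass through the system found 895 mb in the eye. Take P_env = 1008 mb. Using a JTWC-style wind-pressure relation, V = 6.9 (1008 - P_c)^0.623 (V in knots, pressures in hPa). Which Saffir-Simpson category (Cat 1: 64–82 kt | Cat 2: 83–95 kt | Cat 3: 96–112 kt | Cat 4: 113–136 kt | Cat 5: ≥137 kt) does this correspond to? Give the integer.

ΔP = 1008 − 895 = 113 mb.
V ≈ 6.9 × 113^0.623 = 6.9 × 19.01 ≈ 131 kt.
131 kt falls in the Category 4 band.

4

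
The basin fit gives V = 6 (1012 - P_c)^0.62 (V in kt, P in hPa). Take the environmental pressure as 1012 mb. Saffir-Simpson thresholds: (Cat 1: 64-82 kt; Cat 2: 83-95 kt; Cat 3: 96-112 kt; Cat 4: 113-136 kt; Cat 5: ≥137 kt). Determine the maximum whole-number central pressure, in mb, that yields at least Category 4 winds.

Category 4 begins at V = 113 kt.
Required ΔP = (113/6)^(1/0.62) = 18.833^1.613 ≈ 113.85 mb.
P_c ≤ 1012 − 113.85 = 898.15, so the highest integer P_c is 898 mb.

898 mb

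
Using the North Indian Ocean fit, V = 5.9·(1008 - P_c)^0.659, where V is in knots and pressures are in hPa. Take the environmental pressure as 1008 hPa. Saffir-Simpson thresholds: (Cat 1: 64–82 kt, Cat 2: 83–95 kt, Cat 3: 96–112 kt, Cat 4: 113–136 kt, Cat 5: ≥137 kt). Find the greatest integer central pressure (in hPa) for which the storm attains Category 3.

939 hPa

Category 3 begins at V = 96 kt.
Required ΔP = (96/5.9)^(1/0.659) = 16.271^1.517 ≈ 68.91 hPa.
P_c ≤ 1008 − 68.91 = 939.09, so the highest integer P_c is 939 hPa.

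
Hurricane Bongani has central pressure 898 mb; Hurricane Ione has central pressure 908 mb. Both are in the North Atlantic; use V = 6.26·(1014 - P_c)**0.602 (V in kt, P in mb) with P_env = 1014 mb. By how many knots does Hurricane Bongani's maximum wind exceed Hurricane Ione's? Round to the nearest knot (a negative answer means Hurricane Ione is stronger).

6 kt

Hurricane Bongani: ΔP = 116; V ≈ 6.26 × 116^0.602 ≈ 109.49 kt.
Hurricane Ione: ΔP = 106; V ≈ 6.26 × 106^0.602 ≈ 103.71 kt.
Difference ≈ 109.49 − 103.71 = 5.78 → 6 kt.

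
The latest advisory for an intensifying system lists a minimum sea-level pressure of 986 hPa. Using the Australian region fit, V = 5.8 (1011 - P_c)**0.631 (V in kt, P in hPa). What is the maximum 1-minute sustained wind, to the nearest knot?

ΔP = 1011 − 986 = 25 hPa.
25^0.631 ≈ 7.623.
V ≈ 5.8 × 7.623 ≈ 44.2 kt.

44 kt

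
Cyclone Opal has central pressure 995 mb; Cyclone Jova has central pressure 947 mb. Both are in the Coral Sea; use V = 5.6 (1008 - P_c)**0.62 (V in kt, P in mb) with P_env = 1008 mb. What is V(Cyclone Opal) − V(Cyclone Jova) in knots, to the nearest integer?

Cyclone Opal: ΔP = 13; V ≈ 5.6 × 13^0.62 ≈ 27.47 kt.
Cyclone Jova: ΔP = 61; V ≈ 5.6 × 61^0.62 ≈ 71.63 kt.
Difference ≈ 27.47 − 71.63 = -44.16 → -44 kt.

-44 kt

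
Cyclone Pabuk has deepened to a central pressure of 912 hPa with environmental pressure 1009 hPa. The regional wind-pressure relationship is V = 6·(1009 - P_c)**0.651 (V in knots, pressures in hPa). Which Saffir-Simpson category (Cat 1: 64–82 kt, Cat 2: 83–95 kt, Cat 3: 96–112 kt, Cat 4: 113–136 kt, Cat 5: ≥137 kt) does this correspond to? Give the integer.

4

ΔP = 1009 − 912 = 97 hPa.
V ≈ 6 × 97^0.651 = 6 × 19.65 ≈ 118 kt.
118 kt falls in the Category 4 band.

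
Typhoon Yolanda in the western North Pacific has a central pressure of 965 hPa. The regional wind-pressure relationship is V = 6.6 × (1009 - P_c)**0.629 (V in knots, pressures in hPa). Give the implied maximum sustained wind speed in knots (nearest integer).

71 kt

ΔP = 1009 − 965 = 44 hPa.
44^0.629 ≈ 10.808.
V ≈ 6.6 × 10.808 ≈ 71.3 kt.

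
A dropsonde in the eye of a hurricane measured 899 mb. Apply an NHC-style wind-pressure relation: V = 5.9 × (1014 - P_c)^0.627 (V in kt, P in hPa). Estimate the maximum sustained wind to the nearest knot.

ΔP = 1014 − 899 = 115 mb.
115^0.627 ≈ 19.591.
V ≈ 5.9 × 19.591 ≈ 115.6 kt.

116 kt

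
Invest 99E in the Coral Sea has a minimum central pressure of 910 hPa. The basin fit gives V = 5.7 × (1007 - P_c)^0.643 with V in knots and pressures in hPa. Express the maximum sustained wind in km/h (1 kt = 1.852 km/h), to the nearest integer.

ΔP = 1007 − 910 = 97 hPa.
V ≈ 5.7 × 97^0.643 = 5.7 × 18.945 ≈ 107.986 kt.
107.986 × 1.852 ≈ 199.99 km/h → 200 km/h.

200 km/h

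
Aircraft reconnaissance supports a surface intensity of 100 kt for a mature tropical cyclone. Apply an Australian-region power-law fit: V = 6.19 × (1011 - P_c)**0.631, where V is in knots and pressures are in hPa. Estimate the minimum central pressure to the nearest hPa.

929 hPa

ΔP = (V / 6.19)^(1/0.631) = (100/6.19)^1.585.
100/6.19 = 16.155; 16.155^1.585 ≈ 82.21 hPa.
P_c = 1011 − 82.21 = 928.79 ≈ 929 hPa.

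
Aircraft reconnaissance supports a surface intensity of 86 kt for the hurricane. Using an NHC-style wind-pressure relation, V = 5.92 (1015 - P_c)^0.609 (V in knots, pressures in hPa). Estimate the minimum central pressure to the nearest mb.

ΔP = (V / 5.92)^(1/0.609) = (86/5.92)^1.642.
86/5.92 = 14.527; 14.527^1.642 ≈ 80.97 mb.
P_c = 1015 − 80.97 = 934.03 ≈ 934 mb.

934 mb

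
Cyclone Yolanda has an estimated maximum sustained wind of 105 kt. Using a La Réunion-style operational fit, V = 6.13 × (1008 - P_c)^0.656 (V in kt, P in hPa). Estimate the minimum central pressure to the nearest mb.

ΔP = (V / 6.13)^(1/0.656) = (105/6.13)^1.524.
105/6.13 = 17.129; 17.129^1.524 ≈ 75.98 mb.
P_c = 1008 − 75.98 = 932.02 ≈ 932 mb.

932 mb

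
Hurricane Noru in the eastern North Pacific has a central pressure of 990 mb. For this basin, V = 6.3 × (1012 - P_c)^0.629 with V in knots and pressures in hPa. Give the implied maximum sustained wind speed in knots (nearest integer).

44 kt

ΔP = 1012 − 990 = 22 mb.
22^0.629 ≈ 6.988.
V ≈ 6.3 × 6.988 ≈ 44.0 kt.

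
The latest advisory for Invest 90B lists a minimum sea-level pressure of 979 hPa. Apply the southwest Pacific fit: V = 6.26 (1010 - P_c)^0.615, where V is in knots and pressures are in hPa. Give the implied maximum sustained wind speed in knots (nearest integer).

52 kt

ΔP = 1010 − 979 = 31 hPa.
31^0.615 ≈ 8.264.
V ≈ 6.26 × 8.264 ≈ 51.7 kt.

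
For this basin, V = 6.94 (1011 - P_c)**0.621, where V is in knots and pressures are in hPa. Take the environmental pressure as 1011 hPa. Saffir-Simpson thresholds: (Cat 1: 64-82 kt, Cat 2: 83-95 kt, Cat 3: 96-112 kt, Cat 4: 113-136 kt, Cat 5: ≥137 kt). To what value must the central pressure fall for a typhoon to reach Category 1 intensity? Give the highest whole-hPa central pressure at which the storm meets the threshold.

975 hPa

Category 1 begins at V = 64 kt.
Required ΔP = (64/6.94)^(1/0.621) = 9.222^1.610 ≈ 35.78 hPa.
P_c ≤ 1011 − 35.78 = 975.22, so the highest integer P_c is 975 hPa.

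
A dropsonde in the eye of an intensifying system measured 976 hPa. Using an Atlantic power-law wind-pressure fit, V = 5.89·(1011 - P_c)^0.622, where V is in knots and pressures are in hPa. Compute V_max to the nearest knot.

54 kt

ΔP = 1011 − 976 = 35 hPa.
35^0.622 ≈ 9.129.
V ≈ 5.89 × 9.129 ≈ 53.8 kt.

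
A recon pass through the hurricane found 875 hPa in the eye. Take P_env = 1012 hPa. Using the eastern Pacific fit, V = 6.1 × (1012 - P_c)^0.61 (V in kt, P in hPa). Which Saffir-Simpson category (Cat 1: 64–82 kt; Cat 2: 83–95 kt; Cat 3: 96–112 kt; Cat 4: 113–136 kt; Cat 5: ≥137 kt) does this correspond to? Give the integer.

ΔP = 1012 − 875 = 137 hPa.
V ≈ 6.1 × 137^0.61 = 6.1 × 20.11 ≈ 123 kt.
123 kt falls in the Category 4 band.

4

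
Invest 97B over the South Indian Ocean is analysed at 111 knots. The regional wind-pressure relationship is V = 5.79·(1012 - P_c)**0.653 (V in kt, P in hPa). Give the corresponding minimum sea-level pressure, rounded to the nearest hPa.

ΔP = (V / 5.79)^(1/0.653) = (111/5.79)^1.531.
111/5.79 = 19.171; 19.171^1.531 ≈ 92.09 hPa.
P_c = 1012 − 92.09 = 919.91 ≈ 920 hPa.

920 hPa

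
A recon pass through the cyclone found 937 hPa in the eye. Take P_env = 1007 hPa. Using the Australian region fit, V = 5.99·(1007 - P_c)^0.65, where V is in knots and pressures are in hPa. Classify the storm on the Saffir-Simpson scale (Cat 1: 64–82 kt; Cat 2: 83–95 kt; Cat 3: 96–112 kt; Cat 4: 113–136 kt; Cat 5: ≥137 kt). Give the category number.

2

ΔP = 1007 − 937 = 70 hPa.
V ≈ 5.99 × 70^0.65 = 5.99 × 15.82 ≈ 95 kt.
95 kt falls in the Category 2 band.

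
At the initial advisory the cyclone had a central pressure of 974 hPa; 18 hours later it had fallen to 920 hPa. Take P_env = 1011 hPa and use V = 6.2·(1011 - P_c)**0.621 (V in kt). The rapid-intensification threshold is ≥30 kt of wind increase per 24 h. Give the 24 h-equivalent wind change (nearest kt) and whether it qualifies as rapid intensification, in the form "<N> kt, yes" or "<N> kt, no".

V₁: ΔP = 37, V ≈ 6.2 × 37^0.621 ≈ 58.38 kt.
V₂: ΔP = 91, V ≈ 6.2 × 91^0.621 ≈ 102.08 kt.
ΔV over 18 h = 43.70 kt → 24 h equivalent = 43.70 × 24/18 ≈ 58.27 kt.
58 kt ≥ 30 kt ⇒ rapid intensification.

58 kt, yes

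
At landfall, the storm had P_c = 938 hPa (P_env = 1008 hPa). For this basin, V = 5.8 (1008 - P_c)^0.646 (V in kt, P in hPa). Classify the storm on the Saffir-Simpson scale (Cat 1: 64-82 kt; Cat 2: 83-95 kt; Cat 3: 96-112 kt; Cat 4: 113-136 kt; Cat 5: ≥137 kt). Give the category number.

2

ΔP = 1008 − 938 = 70 hPa.
V ≈ 5.8 × 70^0.646 = 5.8 × 15.56 ≈ 90 kt.
90 kt falls in the Category 2 band.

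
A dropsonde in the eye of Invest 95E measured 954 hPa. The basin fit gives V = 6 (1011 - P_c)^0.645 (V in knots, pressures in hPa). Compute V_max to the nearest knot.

ΔP = 1011 − 954 = 57 hPa.
57^0.645 ≈ 13.569.
V ≈ 6 × 13.569 ≈ 81.4 kt.

81 kt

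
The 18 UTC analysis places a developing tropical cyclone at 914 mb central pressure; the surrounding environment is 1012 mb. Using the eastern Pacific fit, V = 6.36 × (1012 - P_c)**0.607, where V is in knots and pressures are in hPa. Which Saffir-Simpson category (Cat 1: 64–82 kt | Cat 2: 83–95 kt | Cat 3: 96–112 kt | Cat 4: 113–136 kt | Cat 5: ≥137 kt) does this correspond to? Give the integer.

3

ΔP = 1012 − 914 = 98 mb.
V ≈ 6.36 × 98^0.607 = 6.36 × 16.17 ≈ 103 kt.
103 kt falls in the Category 3 band.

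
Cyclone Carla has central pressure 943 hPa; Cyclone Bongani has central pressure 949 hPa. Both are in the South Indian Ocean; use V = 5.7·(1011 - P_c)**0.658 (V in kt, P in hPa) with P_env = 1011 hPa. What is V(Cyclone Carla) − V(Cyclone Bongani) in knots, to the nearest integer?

Cyclone Carla: ΔP = 68; V ≈ 5.7 × 68^0.658 ≈ 91.55 kt.
Cyclone Bongani: ΔP = 62; V ≈ 5.7 × 62^0.658 ≈ 86.15 kt.
Difference ≈ 91.55 − 86.15 = 5.40 → 5 kt.

5 kt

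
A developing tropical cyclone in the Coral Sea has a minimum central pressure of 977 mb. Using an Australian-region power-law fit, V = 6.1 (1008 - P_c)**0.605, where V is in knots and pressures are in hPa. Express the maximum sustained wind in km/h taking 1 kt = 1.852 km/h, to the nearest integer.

90 km/h

ΔP = 1008 − 977 = 31 mb.
V ≈ 6.1 × 31^0.605 = 6.1 × 7.985 ≈ 48.708 kt.
48.708 × 1.852 ≈ 90.21 km/h → 90 km/h.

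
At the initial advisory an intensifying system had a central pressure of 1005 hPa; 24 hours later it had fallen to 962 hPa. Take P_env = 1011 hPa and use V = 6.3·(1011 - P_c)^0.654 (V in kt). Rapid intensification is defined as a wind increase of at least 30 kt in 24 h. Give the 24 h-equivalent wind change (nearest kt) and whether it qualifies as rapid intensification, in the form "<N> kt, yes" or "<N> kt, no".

V₁: ΔP = 6, V ≈ 6.3 × 6^0.654 ≈ 20.34 kt.
V₂: ΔP = 49, V ≈ 6.3 × 49^0.654 ≈ 80.30 kt.
ΔV over 24 h = 59.96 kt → 24 h equivalent = 59.96 × 24/24 ≈ 59.96 kt.
60 kt ≥ 30 kt ⇒ rapid intensification.

60 kt, yes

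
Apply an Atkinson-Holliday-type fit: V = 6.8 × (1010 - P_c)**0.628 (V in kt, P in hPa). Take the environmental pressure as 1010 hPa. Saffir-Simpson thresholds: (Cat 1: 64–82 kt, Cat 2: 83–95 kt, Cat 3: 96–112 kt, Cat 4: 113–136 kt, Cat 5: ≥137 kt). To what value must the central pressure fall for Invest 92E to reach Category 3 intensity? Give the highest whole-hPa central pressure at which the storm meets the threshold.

Category 3 begins at V = 96 kt.
Required ΔP = (96/6.8)^(1/0.628) = 14.118^1.592 ≈ 67.74 hPa.
P_c ≤ 1010 − 67.74 = 942.26, so the highest integer P_c is 942 hPa.

942 hPa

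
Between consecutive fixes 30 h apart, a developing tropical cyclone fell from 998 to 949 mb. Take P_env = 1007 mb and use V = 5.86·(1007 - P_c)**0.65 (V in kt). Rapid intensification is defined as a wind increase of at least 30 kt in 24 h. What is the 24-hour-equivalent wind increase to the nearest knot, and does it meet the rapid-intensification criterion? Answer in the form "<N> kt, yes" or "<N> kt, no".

46 kt, yes

V₁: ΔP = 9, V ≈ 5.86 × 9^0.65 ≈ 24.44 kt.
V₂: ΔP = 58, V ≈ 5.86 × 58^0.65 ≈ 82.06 kt.
ΔV over 30 h = 57.62 kt → 24 h equivalent = 57.62 × 24/30 ≈ 46.10 kt.
46 kt ≥ 30 kt ⇒ rapid intensification.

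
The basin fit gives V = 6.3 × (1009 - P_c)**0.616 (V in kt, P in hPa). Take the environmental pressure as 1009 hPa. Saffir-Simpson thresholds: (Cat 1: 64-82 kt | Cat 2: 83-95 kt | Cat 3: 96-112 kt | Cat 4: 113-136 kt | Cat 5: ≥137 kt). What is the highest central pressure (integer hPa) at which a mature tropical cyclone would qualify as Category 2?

Category 2 begins at V = 83 kt.
Required ΔP = (83/6.3)^(1/0.616) = 13.175^1.623 ≈ 65.73 hPa.
P_c ≤ 1009 − 65.73 = 943.27, so the highest integer P_c is 943 hPa.

943 hPa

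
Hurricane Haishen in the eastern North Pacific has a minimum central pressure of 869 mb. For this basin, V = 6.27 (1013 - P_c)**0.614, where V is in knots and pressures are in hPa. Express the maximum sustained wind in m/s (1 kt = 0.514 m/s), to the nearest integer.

68 m/s

ΔP = 1013 − 869 = 144 mb.
V ≈ 6.27 × 144^0.614 = 6.27 × 21.146 ≈ 132.587 kt.
132.587 × 0.514 ≈ 68.15 m/s → 68 m/s.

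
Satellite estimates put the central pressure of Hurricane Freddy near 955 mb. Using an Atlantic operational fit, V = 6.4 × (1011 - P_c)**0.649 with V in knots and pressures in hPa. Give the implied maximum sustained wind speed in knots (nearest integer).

ΔP = 1011 − 955 = 56 mb.
56^0.649 ≈ 13.632.
V ≈ 6.4 × 13.632 ≈ 87.2 kt.

87 kt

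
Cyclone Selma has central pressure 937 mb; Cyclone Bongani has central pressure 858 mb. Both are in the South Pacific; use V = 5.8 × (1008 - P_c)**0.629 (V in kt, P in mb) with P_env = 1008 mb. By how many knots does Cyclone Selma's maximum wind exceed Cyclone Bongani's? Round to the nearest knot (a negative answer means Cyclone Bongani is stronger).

Cyclone Selma: ΔP = 71; V ≈ 5.8 × 71^0.629 ≈ 84.70 kt.
Cyclone Bongani: ΔP = 150; V ≈ 5.8 × 150^0.629 ≈ 135.58 kt.
Difference ≈ 84.70 − 135.58 = -50.88 → -51 kt.

-51 kt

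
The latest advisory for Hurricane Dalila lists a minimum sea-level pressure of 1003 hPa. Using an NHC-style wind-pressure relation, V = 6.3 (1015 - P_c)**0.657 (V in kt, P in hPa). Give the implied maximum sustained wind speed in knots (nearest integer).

32 kt

ΔP = 1015 − 1003 = 12 hPa.
12^0.657 ≈ 5.117.
V ≈ 6.3 × 5.117 ≈ 32.2 kt.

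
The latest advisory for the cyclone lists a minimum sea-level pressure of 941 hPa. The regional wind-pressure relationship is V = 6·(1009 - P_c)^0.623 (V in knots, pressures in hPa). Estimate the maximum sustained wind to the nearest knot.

ΔP = 1009 − 941 = 68 hPa.
68^0.623 ≈ 13.856.
V ≈ 6 × 13.856 ≈ 83.1 kt.

83 kt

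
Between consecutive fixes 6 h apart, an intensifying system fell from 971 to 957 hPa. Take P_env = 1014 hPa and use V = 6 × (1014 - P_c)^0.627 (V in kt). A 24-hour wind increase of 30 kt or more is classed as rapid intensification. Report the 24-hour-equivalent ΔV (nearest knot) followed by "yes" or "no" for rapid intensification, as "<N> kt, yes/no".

49 kt, yes

V₁: ΔP = 43, V ≈ 6 × 43^0.627 ≈ 63.44 kt.
V₂: ΔP = 57, V ≈ 6 × 57^0.627 ≈ 75.70 kt.
ΔV over 6 h = 12.26 kt → 24 h equivalent = 12.26 × 24/6 ≈ 49.04 kt.
49 kt ≥ 30 kt ⇒ rapid intensification.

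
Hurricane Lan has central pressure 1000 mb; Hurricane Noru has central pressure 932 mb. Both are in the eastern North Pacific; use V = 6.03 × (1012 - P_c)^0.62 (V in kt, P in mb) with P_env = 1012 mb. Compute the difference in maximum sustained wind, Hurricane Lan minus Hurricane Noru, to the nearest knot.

Hurricane Lan: ΔP = 12; V ≈ 6.03 × 12^0.62 ≈ 28.15 kt.
Hurricane Noru: ΔP = 80; V ≈ 6.03 × 80^0.62 ≈ 91.25 kt.
Difference ≈ 28.15 − 91.25 = -63.10 → -63 kt.

-63 kt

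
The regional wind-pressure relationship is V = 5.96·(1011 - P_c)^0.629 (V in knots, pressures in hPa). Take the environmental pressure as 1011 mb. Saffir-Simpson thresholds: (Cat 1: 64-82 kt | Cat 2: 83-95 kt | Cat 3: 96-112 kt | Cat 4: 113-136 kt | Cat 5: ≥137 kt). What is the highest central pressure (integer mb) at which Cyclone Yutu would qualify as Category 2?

945 mb

Category 2 begins at V = 83 kt.
Required ΔP = (83/5.96)^(1/0.629) = 13.926^1.590 ≈ 65.84 mb.
P_c ≤ 1011 − 65.84 = 945.16, so the highest integer P_c is 945 mb.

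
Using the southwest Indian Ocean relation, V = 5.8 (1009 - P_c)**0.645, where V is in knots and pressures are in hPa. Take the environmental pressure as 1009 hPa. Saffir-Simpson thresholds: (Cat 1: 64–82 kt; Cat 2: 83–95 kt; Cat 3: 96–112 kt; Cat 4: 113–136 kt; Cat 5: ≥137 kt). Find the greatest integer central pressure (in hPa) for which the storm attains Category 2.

947 hPa

Category 2 begins at V = 83 kt.
Required ΔP = (83/5.8)^(1/0.645) = 14.310^1.550 ≈ 61.90 hPa.
P_c ≤ 1009 − 61.90 = 947.10, so the highest integer P_c is 947 hPa.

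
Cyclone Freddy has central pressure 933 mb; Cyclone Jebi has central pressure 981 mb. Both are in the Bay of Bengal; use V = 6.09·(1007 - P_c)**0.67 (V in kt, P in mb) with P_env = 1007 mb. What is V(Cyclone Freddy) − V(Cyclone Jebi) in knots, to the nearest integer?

Cyclone Freddy: ΔP = 74; V ≈ 6.09 × 74^0.67 ≈ 108.89 kt.
Cyclone Jebi: ΔP = 26; V ≈ 6.09 × 26^0.67 ≈ 54.03 kt.
Difference ≈ 108.89 − 54.03 = 54.86 → 55 kt.

55 kt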